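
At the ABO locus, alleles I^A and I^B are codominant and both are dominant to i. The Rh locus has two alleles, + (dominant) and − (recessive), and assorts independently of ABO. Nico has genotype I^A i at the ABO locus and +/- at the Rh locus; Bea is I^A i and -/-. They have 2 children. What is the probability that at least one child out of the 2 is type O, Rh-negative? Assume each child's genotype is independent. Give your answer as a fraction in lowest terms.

15/64

ABO cross I^A i × I^A i → 1/4 O, 3/4 A.
Rh cross +/- × -/- → 1/2 Rh+, 1/2 Rh-; so P(type O, Rh-negative) = 1/4 × 1/2 = 1/8 per child.
P(none) = (7/8)^2 = 49/64; P(at least one) = 1 − 49/64 = 15/64.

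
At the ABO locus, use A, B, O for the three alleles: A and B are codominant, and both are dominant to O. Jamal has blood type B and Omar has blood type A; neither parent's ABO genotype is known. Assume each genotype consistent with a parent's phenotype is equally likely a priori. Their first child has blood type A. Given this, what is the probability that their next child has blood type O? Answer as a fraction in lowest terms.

Possible genotypes: Jamal ∈ {BB, BO}; Omar ∈ {AA, AO}.
Weight each parental genotype pair by prior × P(type-A child):
  BO × AA: posterior weight 2/3; P(next child type O) = 0.
  BO × AO: posterior weight 1/3; P(next child type O) = 1/4.
Weighted sum = 1/12.

1/12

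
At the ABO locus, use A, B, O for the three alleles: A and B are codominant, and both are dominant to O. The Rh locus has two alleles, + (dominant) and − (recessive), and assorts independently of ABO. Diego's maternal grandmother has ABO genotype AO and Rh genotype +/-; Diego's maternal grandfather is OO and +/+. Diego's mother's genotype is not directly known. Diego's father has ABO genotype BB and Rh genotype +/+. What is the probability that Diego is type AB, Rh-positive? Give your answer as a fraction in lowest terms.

1/4

Diego's mother's ABO genotype from AO × OO: 1/2 AO, 1/2 OO.
Crossing each possibility with the father BB and summing P(type AB): 1/2·1/2 + 1/2·0 = 1/4.
Similarly for Rh via the mother's Rh distribution: P(Rh+) = 1.
Independent loci: 1/4 × 1 = 1/4.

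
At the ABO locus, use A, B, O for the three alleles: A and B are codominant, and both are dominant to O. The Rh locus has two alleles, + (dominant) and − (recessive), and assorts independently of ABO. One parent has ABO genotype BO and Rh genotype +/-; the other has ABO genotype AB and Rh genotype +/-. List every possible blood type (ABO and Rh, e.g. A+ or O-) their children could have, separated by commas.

Gametes from BO × AB give offspring ABO genotypes AB, AO, BB, BO, i.e. phenotypes A, B, AB.
Rh cross +/- × +/- → phenotypes Rh+, Rh-.
Combining independently: A+, A-, B+, B-, AB+, AB-.

A+, A-, B+, B-, AB+, AB-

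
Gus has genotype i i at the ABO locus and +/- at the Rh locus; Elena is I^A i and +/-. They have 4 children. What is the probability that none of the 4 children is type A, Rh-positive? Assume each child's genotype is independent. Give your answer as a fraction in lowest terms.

ABO cross i i × I^A i → 1/2 O, 1/2 A.
Rh cross +/- × +/- → 3/4 Rh+, 1/4 Rh-; so P(type A, Rh-positive) = 1/2 × 3/4 = 3/8 per child.
P(not type A, Rh-positive) = 5/8 for one child; (5/8)^4 = 625/4096.

625/4096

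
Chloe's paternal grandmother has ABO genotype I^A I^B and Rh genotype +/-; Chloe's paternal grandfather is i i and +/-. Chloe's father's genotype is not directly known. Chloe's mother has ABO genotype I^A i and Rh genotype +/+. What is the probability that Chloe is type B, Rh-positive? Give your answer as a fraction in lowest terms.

Chloe's father's ABO genotype from I^A I^B × i i: 1/2 I^A i, 1/2 I^B i.
Crossing each possibility with the mother I^A i and summing P(type B): 1/2·0 + 1/2·1/4 = 1/8.
Similarly for Rh via the father's Rh distribution: P(Rh+) = 1.
Independent loci: 1/8 × 1 = 1/8.

1/8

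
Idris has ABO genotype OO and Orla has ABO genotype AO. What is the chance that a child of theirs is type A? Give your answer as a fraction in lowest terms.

ABO cross OO × AO → offspring phenotypes: 1/2 O, 1/2 A.
So P(type A) = 1/2.

1/2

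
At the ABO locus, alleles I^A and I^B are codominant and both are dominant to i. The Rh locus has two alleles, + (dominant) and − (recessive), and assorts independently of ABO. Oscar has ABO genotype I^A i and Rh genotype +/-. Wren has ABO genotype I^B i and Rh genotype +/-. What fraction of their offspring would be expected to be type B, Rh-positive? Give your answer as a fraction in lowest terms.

ABO cross I^A i × I^B i → offspring phenotypes: 1/4 O, 1/4 A, 1/4 B, 1/4 AB.
Rh cross +/- × +/- → 3/4 Rh+, 1/4 Rh-.
Independent loci: P(type B, Rh-positive) = 1/4 × 3/4 = 3/16.

3/16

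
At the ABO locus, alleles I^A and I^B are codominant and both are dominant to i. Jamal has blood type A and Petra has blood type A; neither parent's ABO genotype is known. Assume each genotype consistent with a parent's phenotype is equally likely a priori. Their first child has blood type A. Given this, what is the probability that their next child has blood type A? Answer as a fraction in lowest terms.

19/20

Possible genotypes: Jamal ∈ {I^A I^A, I^A i}; Petra ∈ {I^A I^A, I^A i}.
Weight each parental genotype pair by prior × P(type-A child):
  I^A I^A × I^A I^A: posterior weight 4/15; P(next child type A) = 1.
  I^A I^A × I^A i: posterior weight 4/15; P(next child type A) = 1.
  I^A i × I^A I^A: posterior weight 4/15; P(next child type A) = 1.
  I^A i × I^A i: posterior weight 1/5; P(next child type A) = 3/4.
Weighted sum = 19/20.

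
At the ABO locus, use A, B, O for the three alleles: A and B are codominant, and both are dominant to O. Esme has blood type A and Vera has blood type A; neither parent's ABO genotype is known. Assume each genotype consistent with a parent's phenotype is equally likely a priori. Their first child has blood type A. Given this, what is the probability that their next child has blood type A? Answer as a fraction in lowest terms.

Possible genotypes: Esme ∈ {AA, AO}; Vera ∈ {AA, AO}.
Weight each parental genotype pair by prior × P(type-A child):
  AA × AA: posterior weight 4/15; P(next child type A) = 1.
  AA × AO: posterior weight 4/15; P(next child type A) = 1.
  AO × AA: posterior weight 4/15; P(next child type A) = 1.
  AO × AO: posterior weight 1/5; P(next child type A) = 3/4.
Weighted sum = 19/20.

19/20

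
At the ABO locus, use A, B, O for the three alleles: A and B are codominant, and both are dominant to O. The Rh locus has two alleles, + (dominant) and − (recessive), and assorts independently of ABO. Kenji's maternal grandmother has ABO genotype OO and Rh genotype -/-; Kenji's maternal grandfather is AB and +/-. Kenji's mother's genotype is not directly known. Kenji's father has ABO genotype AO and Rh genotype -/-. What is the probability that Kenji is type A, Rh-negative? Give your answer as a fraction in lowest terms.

3/8

Kenji's mother's ABO genotype from OO × AB: 1/2 AO, 1/2 BO.
Crossing each possibility with the father AO and summing P(type A): 1/2·3/4 + 1/2·1/4 = 1/2.
Similarly for Rh via the mother's Rh distribution: P(Rh-) = 3/4.
Independent loci: 1/2 × 3/4 = 3/8.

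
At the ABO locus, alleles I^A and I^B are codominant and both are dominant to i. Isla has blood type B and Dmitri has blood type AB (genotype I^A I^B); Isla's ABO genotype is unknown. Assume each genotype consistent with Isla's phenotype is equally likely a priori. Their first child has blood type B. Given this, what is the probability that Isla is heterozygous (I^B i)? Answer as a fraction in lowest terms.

1/2

Possible genotypes: Isla ∈ {I^B I^B, I^B i}; Dmitri ∈ {I^A I^B}.
Weight each parental genotype pair by prior × P(type-B child):
  I^B I^B × I^A I^B: posterior weight 1/2.
  I^B i × I^A I^B: posterior weight 1/2.
Sum the posterior weight over pairs where Isla is I^B i: 1/2.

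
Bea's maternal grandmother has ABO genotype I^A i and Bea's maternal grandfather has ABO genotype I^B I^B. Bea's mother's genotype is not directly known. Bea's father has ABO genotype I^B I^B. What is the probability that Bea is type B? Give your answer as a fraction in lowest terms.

3/4

Bea's mother's ABO genotype from I^A i × I^B I^B: 1/2 I^A I^B, 1/2 I^B i.
Crossing each possibility with the father I^B I^B and summing P(type B): 1/2·1/2 + 1/2·1 = 3/4.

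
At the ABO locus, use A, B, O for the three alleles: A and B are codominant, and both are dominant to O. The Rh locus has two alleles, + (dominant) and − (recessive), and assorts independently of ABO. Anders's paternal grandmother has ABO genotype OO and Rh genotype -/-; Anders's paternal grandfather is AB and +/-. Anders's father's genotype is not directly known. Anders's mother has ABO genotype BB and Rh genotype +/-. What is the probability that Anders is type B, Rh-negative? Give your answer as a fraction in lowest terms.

9/32

Anders's father's ABO genotype from OO × AB: 1/2 AO, 1/2 BO.
Crossing each possibility with the mother BB and summing P(type B): 1/2·1/2 + 1/2·1 = 3/4.
Similarly for Rh via the father's Rh distribution: P(Rh-) = 3/8.
Independent loci: 3/4 × 3/8 = 9/32.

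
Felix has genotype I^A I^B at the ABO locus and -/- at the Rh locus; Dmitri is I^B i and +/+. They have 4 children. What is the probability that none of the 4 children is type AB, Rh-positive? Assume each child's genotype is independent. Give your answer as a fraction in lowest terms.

81/256

ABO cross I^A I^B × I^B i → 1/4 A, 1/2 B, 1/4 AB.
Rh cross -/- × +/+ → 1 Rh+; so P(type AB, Rh-positive) = 1/4 × 1 = 1/4 per child.
P(not type AB, Rh-positive) = 3/4 for one child; (3/4)^4 = 81/256.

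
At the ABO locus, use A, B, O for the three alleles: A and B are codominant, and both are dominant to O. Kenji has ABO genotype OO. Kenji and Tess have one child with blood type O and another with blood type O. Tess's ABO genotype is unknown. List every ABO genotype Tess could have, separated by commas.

AO, BO, OO

For each candidate genotype of Tess, check whether crossing it with OO can produce every observed child phenotype.
  AA → possible child types {A} ✗
  AB → possible child types {A, B} ✗
  AO → possible child types {O, A} ✓
  BB → possible child types {B} ✗
  BO → possible child types {O, B} ✓
  OO → possible child types {O} ✓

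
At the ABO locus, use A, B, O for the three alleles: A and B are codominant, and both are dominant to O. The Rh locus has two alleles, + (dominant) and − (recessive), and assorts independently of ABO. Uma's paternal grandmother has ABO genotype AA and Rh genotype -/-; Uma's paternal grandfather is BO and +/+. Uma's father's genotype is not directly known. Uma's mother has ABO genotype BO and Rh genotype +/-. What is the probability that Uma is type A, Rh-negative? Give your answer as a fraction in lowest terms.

Uma's father's ABO genotype from AA × BO: 1/2 AB, 1/2 AO.
Crossing each possibility with the mother BO and summing P(type A): 1/2·1/4 + 1/2·1/4 = 1/4.
Similarly for Rh via the father's Rh distribution: P(Rh-) = 1/4.
Independent loci: 1/4 × 1/4 = 1/16.

1/16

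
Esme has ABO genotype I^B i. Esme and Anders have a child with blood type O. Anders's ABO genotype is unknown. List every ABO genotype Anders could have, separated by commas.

I^A i, I^B i, i i

For each candidate genotype of Anders, check whether crossing it with I^B i can produce every observed child phenotype.
  I^A I^A → possible child types {A, AB} ✗
  I^A I^B → possible child types {A, B, AB} ✗
  I^A i → possible child types {O, A, B, AB} ✓
  I^B I^B → possible child types {B} ✗
  I^B i → possible child types {O, B} ✓
  i i → possible child types {O, B} ✓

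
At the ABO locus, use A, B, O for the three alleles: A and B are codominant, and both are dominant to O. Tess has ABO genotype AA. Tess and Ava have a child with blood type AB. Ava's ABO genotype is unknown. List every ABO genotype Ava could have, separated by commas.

For each candidate genotype of Ava, check whether crossing it with AA can produce every observed child phenotype.
  AA → possible child types {A} ✗
  AB → possible child types {A, AB} ✓
  AO → possible child types {A} ✗
  BB → possible child types {AB} ✓
  BO → possible child types {A, AB} ✓
  OO → possible child types {A} ✗

AB, BB, BO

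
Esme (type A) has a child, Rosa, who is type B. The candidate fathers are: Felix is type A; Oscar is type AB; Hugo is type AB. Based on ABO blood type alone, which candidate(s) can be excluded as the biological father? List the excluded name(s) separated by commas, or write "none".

Felix

A candidate is excluded only if no genotype consistent with his phenotype could produce a type B child with a type A mother.
Felix (type A): no genotype consistent with that phenotype can produce a type-B child with a type-A mother.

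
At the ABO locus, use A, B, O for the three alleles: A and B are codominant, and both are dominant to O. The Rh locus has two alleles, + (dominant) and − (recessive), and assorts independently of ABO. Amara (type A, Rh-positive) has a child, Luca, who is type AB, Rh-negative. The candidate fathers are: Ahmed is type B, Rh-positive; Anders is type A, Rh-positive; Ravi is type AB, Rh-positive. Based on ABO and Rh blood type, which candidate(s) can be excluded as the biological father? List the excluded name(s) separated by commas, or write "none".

Anders

A candidate is excluded only if no genotype consistent with his phenotype could produce a type AB, Rh-negative child with a type A, Rh-positive mother.
Anders (type A, Rh+): no genotype consistent with that phenotype can produce a type-AB Rh- child with a type-A mother.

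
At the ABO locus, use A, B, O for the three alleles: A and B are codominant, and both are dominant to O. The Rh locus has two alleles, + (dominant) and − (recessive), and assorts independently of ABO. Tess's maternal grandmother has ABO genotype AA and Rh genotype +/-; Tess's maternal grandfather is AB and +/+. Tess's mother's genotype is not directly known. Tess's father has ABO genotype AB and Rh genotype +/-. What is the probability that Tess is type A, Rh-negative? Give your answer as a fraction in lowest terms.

Tess's mother's ABO genotype from AA × AB: 1/2 AA, 1/2 AB.
Crossing each possibility with the father AB and summing P(type A): 1/2·1/2 + 1/2·1/4 = 3/8.
Similarly for Rh via the mother's Rh distribution: P(Rh-) = 1/8.
Independent loci: 3/8 × 1/8 = 3/64.

3/64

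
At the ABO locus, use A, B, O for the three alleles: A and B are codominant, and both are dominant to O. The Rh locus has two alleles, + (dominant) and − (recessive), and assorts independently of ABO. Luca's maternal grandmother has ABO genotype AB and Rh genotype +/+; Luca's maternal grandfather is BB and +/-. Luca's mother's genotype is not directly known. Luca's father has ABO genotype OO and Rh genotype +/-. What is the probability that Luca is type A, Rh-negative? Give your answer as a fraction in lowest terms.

1/32

Luca's mother's ABO genotype from AB × BB: 1/2 AB, 1/2 BB.
Crossing each possibility with the father OO and summing P(type A): 1/2·1/2 + 1/2·0 = 1/4.
Similarly for Rh via the mother's Rh distribution: P(Rh-) = 1/8.
Independent loci: 1/4 × 1/8 = 1/32.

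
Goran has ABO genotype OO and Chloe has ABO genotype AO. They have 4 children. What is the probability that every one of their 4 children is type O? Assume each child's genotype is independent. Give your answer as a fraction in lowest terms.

ABO cross OO × AO → 1/2 O, 1/2 A.
So P(type O) = 1/2 per child.
All 4 independent: (1/2)^4 = 1/16.

1/16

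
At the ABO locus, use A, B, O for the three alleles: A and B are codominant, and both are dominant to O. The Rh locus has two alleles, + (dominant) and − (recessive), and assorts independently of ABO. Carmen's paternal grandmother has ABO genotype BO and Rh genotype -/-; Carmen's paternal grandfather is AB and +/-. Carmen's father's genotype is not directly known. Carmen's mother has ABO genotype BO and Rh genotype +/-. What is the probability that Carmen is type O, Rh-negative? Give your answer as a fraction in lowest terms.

Carmen's father's ABO genotype from BO × AB: 1/4 AB, 1/4 AO, 1/4 BB, 1/4 BO.
Crossing each possibility with the mother BO and summing P(type O): 1/4·0 + 1/4·1/4 + 1/4·0 + 1/4·1/4 = 1/8.
Similarly for Rh via the father's Rh distribution: P(Rh-) = 3/8.
Independent loci: 1/8 × 3/8 = 3/64.

3/64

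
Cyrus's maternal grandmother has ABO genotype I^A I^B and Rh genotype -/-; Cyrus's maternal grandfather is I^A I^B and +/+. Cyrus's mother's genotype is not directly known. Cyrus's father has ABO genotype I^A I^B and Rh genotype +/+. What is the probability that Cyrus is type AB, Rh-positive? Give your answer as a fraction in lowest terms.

Cyrus's mother's ABO genotype from I^A I^B × I^A I^B: 1/4 I^A I^A, 1/2 I^A I^B, 1/4 I^B I^B.
Crossing each possibility with the father I^A I^B and summing P(type AB): 1/4·1/2 + 1/2·1/2 + 1/4·1/2 = 1/2.
Similarly for Rh via the mother's Rh distribution: P(Rh+) = 1.
Independent loci: 1/2 × 1 = 1/2.

1/2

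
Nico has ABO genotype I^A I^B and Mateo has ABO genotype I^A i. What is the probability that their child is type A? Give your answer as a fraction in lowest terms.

1/2

ABO cross I^A I^B × I^A i → offspring phenotypes: 1/2 A, 1/4 B, 1/4 AB.
So P(type A) = 1/2.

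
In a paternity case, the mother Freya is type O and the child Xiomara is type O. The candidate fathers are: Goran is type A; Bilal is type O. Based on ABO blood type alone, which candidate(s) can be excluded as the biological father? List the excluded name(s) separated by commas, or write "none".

none

A candidate is excluded only if no genotype consistent with his phenotype could produce a type O child with a type O mother.
Every candidate has at least one consistent genotype combination, so none can be excluded.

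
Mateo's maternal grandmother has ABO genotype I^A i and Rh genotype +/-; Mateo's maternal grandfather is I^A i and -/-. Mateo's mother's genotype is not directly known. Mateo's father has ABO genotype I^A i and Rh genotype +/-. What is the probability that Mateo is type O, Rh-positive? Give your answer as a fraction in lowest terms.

5/32

Mateo's mother's ABO genotype from I^A i × I^A i: 1/4 I^A I^A, 1/2 I^A i, 1/4 i i.
Crossing each possibility with the father I^A i and summing P(type O): 1/4·0 + 1/2·1/4 + 1/4·1/2 = 1/4.
Similarly for Rh via the mother's Rh distribution: P(Rh+) = 5/8.
Independent loci: 1/4 × 5/8 = 5/32.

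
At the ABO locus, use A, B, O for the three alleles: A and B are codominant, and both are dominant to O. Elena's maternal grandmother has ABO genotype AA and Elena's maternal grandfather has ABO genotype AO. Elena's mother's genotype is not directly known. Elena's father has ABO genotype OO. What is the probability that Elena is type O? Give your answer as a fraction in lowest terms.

1/4

Elena's mother's ABO genotype from AA × AO: 1/2 AA, 1/2 AO.
Crossing each possibility with the father OO and summing P(type O): 1/2·0 + 1/2·1/2 = 1/4.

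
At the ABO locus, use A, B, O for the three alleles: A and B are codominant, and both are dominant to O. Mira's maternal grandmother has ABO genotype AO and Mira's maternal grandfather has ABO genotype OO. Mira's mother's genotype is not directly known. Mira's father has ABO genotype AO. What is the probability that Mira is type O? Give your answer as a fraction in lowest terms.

3/8

Mira's mother's ABO genotype from AO × OO: 1/2 AO, 1/2 OO.
Crossing each possibility with the father AO and summing P(type O): 1/2·1/4 + 1/2·1/2 = 3/8.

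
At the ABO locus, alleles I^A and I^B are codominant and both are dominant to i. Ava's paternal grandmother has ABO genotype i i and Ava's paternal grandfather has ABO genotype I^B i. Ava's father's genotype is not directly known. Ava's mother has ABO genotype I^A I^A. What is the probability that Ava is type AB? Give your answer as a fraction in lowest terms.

Ava's father's ABO genotype from i i × I^B i: 1/2 I^B i, 1/2 i i.
Crossing each possibility with the mother I^A I^A and summing P(type AB): 1/2·1/2 + 1/2·0 = 1/4.

1/4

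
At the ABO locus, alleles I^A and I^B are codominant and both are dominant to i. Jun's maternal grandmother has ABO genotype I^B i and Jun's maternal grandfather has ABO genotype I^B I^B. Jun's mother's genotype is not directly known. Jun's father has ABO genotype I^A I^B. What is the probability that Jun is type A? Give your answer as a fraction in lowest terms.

Jun's mother's ABO genotype from I^B i × I^B I^B: 1/2 I^B I^B, 1/2 I^B i.
Crossing each possibility with the father I^A I^B and summing P(type A): 1/2·0 + 1/2·1/4 = 1/8.

1/8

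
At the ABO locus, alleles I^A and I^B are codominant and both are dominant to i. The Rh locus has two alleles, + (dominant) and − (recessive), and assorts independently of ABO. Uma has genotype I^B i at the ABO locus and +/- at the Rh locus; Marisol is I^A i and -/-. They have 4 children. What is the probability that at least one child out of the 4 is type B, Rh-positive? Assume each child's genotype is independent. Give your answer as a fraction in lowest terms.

ABO cross I^B i × I^A i → 1/4 O, 1/4 A, 1/4 B, 1/4 AB.
Rh cross +/- × -/- → 1/2 Rh+, 1/2 Rh-; so P(type B, Rh-positive) = 1/4 × 1/2 = 1/8 per child.
P(none) = (7/8)^4 = 2401/4096; P(at least one) = 1 − 2401/4096 = 1695/4096.

1695/4096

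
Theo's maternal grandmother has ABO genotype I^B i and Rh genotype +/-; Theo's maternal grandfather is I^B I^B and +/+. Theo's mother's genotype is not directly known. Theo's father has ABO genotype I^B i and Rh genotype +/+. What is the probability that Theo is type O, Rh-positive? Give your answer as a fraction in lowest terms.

1/8

Theo's mother's ABO genotype from I^B i × I^B I^B: 1/2 I^B I^B, 1/2 I^B i.
Crossing each possibility with the father I^B i and summing P(type O): 1/2·0 + 1/2·1/4 = 1/8.
Similarly for Rh via the mother's Rh distribution: P(Rh+) = 1.
Independent loci: 1/8 × 1 = 1/8.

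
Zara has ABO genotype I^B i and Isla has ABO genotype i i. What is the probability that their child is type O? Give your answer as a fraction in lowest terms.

1/2

ABO cross I^B i × i i → offspring phenotypes: 1/2 O, 1/2 B.
So P(type O) = 1/2.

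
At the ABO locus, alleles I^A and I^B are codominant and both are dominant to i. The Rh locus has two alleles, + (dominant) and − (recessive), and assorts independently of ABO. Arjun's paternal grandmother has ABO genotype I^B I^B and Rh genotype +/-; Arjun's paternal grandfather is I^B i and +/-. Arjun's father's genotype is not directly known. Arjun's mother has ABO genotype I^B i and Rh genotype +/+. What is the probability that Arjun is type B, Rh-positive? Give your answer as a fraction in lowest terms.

Arjun's father's ABO genotype from I^B I^B × I^B i: 1/2 I^B I^B, 1/2 I^B i.
Crossing each possibility with the mother I^B i and summing P(type B): 1/2·1 + 1/2·3/4 = 7/8.
Similarly for Rh via the father's Rh distribution: P(Rh+) = 1.
Independent loci: 7/8 × 1 = 7/8.

7/8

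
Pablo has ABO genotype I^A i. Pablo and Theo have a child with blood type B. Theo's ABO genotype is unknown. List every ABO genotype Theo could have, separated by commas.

For each candidate genotype of Theo, check whether crossing it with I^A i can produce every observed child phenotype.
  I^A I^A → possible child types {A} ✗
  I^A I^B → possible child types {A, B, AB} ✓
  I^A i → possible child types {O, A} ✗
  I^B I^B → possible child types {B, AB} ✓
  I^B i → possible child types {O, A, B, AB} ✓
  i i → possible child types {O, A} ✗

I^A I^B, I^B I^B, I^B i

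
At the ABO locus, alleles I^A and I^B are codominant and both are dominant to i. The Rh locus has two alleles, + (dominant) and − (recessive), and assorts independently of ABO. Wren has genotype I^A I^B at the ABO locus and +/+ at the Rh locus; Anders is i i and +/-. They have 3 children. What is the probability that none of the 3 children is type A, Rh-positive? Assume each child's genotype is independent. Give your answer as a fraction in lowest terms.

ABO cross I^A I^B × i i → 1/2 A, 1/2 B.
Rh cross +/+ × +/- → 1 Rh+; so P(type A, Rh-positive) = 1/2 × 1 = 1/2 per child.
P(not type A, Rh-positive) = 1/2 for one child; (1/2)^3 = 1/8.

1/8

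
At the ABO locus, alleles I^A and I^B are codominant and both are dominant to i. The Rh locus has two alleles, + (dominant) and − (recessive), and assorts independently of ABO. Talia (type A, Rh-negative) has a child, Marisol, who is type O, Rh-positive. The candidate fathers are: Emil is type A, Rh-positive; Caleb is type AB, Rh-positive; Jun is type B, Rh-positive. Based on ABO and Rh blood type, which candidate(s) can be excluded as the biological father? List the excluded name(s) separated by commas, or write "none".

Caleb

A candidate is excluded only if no genotype consistent with his phenotype could produce a type O, Rh-positive child with a type A, Rh-negative mother.
Caleb (type AB, Rh+): no genotype consistent with that phenotype can produce a type-O Rh+ child with a type-A mother.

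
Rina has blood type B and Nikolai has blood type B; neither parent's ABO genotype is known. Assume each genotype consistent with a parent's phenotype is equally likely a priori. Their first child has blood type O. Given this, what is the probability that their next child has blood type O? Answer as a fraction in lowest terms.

Possible genotypes: Rina ∈ {BB, BO}; Nikolai ∈ {BB, BO}.
Weight each parental genotype pair by prior × P(type-O child):
  BO × BO: posterior weight 1; P(next child type O) = 1/4.
Weighted sum = 1/4.

1/4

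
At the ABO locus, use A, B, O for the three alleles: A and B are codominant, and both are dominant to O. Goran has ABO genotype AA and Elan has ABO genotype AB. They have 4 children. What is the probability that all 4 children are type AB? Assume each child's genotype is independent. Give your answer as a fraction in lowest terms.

1/16

ABO cross AA × AB → 1/2 A, 1/2 AB.
So P(type AB) = 1/2 per child.
All 4 independent: (1/2)^4 = 1/16.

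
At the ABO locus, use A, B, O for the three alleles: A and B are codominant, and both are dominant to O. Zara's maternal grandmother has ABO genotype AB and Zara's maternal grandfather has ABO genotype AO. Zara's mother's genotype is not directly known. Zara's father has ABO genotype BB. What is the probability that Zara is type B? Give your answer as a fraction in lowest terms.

1/2

Zara's mother's ABO genotype from AB × AO: 1/4 AA, 1/4 AB, 1/4 AO, 1/4 BO.
Crossing each possibility with the father BB and summing P(type B): 1/4·0 + 1/4·1/2 + 1/4·1/2 + 1/4·1 = 1/2.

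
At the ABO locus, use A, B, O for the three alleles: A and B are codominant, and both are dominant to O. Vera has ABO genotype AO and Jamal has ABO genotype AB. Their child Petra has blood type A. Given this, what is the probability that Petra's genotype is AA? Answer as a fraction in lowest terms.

Cross AO × AB → 1/4 AA, 1/4 AB, 1/4 AO, 1/4 BO.
Type-A genotypes among offspring: AA (1/4), AO (1/4); total 1/2.
P(AA | type A) = (1/4) / (1/2) = 1/2.

1/2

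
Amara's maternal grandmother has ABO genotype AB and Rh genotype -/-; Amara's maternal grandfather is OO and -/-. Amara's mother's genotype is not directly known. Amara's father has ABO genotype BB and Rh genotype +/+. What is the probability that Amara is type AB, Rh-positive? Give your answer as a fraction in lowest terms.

Amara's mother's ABO genotype from AB × OO: 1/2 AO, 1/2 BO.
Crossing each possibility with the father BB and summing P(type AB): 1/2·1/2 + 1/2·0 = 1/4.
Similarly for Rh via the mother's Rh distribution: P(Rh+) = 1.
Independent loci: 1/4 × 1 = 1/4.

1/4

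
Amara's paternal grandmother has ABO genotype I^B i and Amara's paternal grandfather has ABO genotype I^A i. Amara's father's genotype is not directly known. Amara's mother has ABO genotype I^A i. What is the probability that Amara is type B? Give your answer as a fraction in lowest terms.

1/8

Amara's father's ABO genotype from I^B i × I^A i: 1/4 I^A I^B, 1/4 I^A i, 1/4 I^B i, 1/4 i i.
Crossing each possibility with the mother I^A i and summing P(type B): 1/4·1/4 + 1/4·0 + 1/4·1/4 + 1/4·0 = 1/8.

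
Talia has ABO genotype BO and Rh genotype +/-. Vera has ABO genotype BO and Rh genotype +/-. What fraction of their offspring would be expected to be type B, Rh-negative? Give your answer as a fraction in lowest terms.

3/16

ABO cross BO × BO → offspring phenotypes: 1/4 O, 3/4 B.
Rh cross +/- × +/- → 3/4 Rh+, 1/4 Rh-.
Independent loci: P(type B, Rh-negative) = 3/4 × 1/4 = 3/16.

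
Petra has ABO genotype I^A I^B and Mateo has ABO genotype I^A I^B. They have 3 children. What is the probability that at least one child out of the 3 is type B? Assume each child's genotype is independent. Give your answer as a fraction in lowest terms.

37/64

ABO cross I^A I^B × I^A I^B → 1/4 A, 1/4 B, 1/2 AB.
So P(type B) = 1/4 per child.
P(none) = (3/4)^3 = 27/64; P(at least one) = 1 − 27/64 = 37/64.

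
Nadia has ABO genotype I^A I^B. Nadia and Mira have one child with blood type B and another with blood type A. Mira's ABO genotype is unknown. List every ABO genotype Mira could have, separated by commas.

I^A I^B, I^A i, I^B i, i i

For each candidate genotype of Mira, check whether crossing it with I^A I^B can produce every observed child phenotype.
  I^A I^A → possible child types {A, AB} ✗
  I^A I^B → possible child types {A, B, AB} ✓
  I^A i → possible child types {A, B, AB} ✓
  I^B I^B → possible child types {B, AB} ✗
  I^B i → possible child types {A, B, AB} ✓
  i i → possible child types {A, B} ✓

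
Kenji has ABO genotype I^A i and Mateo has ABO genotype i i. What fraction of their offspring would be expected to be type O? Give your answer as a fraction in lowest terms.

ABO cross I^A i × i i → offspring phenotypes: 1/2 O, 1/2 A.
So P(type O) = 1/2.

1/2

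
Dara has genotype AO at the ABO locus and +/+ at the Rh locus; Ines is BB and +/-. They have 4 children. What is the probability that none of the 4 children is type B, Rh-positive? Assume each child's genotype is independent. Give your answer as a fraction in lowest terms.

1/16

ABO cross AO × BB → 1/2 B, 1/2 AB.
Rh cross +/+ × +/- → 1 Rh+; so P(type B, Rh-positive) = 1/2 × 1 = 1/2 per child.
P(not type B, Rh-positive) = 1/2 for one child; (1/2)^4 = 1/16.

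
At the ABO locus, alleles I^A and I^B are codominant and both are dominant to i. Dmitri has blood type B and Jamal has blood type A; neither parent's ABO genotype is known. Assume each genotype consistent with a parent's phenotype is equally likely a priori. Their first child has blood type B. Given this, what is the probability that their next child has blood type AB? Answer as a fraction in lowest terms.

5/12

Possible genotypes: Dmitri ∈ {I^B I^B, I^B i}; Jamal ∈ {I^A I^A, I^A i}.
Weight each parental genotype pair by prior × P(type-B child):
  I^B I^B × I^A i: posterior weight 2/3; P(next child type AB) = 1/2.
  I^B i × I^A i: posterior weight 1/3; P(next child type AB) = 1/4.
Weighted sum = 5/12.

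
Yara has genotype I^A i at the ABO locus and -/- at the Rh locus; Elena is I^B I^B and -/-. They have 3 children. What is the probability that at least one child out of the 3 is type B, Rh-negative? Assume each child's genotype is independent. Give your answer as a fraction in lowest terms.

ABO cross I^A i × I^B I^B → 1/2 B, 1/2 AB.
Rh cross -/- × -/- → 1 Rh-; so P(type B, Rh-negative) = 1/2 × 1 = 1/2 per child.
P(none) = (1/2)^3 = 1/8; P(at least one) = 1 − 1/8 = 7/8.

7/8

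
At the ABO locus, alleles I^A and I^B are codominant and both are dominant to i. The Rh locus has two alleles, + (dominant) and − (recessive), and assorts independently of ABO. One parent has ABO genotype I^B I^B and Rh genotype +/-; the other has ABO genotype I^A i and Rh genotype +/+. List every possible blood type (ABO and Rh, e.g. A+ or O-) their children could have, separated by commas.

B+, AB+

Gametes from I^B I^B × I^A i give offspring ABO genotypes I^A I^B, I^B i, i.e. phenotypes B, AB.
Rh cross +/- × +/+ → phenotypes Rh+.
Combining independently: B+, AB+.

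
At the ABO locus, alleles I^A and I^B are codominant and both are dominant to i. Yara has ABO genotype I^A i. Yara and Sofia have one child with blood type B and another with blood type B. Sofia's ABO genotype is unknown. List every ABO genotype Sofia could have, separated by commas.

For each candidate genotype of Sofia, check whether crossing it with I^A i can produce every observed child phenotype.
  I^A I^A → possible child types {A} ✗
  I^A I^B → possible child types {A, B, AB} ✓
  I^A i → possible child types {O, A} ✗
  I^B I^B → possible child types {B, AB} ✓
  I^B i → possible child types {O, A, B, AB} ✓
  i i → possible child types {O, A} ✗

I^A I^B, I^B I^B, I^B i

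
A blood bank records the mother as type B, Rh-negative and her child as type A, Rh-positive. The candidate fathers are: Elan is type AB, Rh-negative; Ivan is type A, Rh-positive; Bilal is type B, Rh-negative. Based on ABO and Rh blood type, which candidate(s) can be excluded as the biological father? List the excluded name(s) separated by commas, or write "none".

A candidate is excluded only if no genotype consistent with his phenotype could produce a type A, Rh-positive child with a type B, Rh-negative mother.
Elan (type AB, Rh-): no genotype consistent with that phenotype can produce a type-A Rh+ child with a type-B mother.
Bilal (type B, Rh-): no genotype consistent with that phenotype can produce a type-A Rh+ child with a type-B mother.

Elan, Bilal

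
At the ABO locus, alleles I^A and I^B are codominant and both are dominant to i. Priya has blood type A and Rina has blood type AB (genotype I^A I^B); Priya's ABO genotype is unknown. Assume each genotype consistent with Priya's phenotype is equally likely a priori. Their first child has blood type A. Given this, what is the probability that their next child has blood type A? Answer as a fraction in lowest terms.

1/2

Possible genotypes: Priya ∈ {I^A I^A, I^A i}; Rina ∈ {I^A I^B}.
Weight each parental genotype pair by prior × P(type-A child):
  I^A I^A × I^A I^B: posterior weight 1/2; P(next child type A) = 1/2.
  I^A i × I^A I^B: posterior weight 1/2; P(next child type A) = 1/2.
Weighted sum = 1/2.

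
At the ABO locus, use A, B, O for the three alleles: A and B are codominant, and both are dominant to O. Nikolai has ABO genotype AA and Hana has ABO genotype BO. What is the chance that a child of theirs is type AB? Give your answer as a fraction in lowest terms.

1/2

ABO cross AA × BO → offspring phenotypes: 1/2 A, 1/2 AB.
So P(type AB) = 1/2.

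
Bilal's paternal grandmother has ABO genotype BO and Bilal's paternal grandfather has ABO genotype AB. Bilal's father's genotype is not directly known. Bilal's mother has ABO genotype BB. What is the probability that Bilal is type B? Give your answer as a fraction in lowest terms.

3/4

Bilal's father's ABO genotype from BO × AB: 1/4 AB, 1/4 AO, 1/4 BB, 1/4 BO.
Crossing each possibility with the mother BB and summing P(type B): 1/4·1/2 + 1/4·1/2 + 1/4·1 + 1/4·1 = 3/4.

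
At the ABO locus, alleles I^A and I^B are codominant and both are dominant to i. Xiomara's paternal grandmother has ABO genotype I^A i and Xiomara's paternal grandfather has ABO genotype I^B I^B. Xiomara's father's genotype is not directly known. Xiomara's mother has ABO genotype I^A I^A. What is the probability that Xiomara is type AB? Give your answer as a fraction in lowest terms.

1/2

Xiomara's father's ABO genotype from I^A i × I^B I^B: 1/2 I^A I^B, 1/2 I^B i.
Crossing each possibility with the mother I^A I^A and summing P(type AB): 1/2·1/2 + 1/2·1/2 = 1/2.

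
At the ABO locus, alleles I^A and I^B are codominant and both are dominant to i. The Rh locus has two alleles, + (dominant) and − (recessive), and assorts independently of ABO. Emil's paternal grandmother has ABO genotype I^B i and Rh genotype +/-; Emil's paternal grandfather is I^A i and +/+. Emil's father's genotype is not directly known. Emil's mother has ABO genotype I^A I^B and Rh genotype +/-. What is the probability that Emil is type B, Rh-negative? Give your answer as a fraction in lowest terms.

Emil's father's ABO genotype from I^B i × I^A i: 1/4 I^A I^B, 1/4 I^A i, 1/4 I^B i, 1/4 i i.
Crossing each possibility with the mother I^A I^B and summing P(type B): 1/4·1/4 + 1/4·1/4 + 1/4·1/2 + 1/4·1/2 = 3/8.
Similarly for Rh via the father's Rh distribution: P(Rh-) = 1/8.
Independent loci: 3/8 × 1/8 = 3/64.

3/64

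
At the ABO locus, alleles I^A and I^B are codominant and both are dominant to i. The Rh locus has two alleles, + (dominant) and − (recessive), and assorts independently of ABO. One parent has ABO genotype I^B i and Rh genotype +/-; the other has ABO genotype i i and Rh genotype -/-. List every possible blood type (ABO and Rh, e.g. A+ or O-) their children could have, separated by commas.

O+, O-, B+, B-

Gametes from I^B i × i i give offspring ABO genotypes I^B i, i i, i.e. phenotypes O, B.
Rh cross +/- × -/- → phenotypes Rh+, Rh-.
Combining independently: O+, O-, B+, B-.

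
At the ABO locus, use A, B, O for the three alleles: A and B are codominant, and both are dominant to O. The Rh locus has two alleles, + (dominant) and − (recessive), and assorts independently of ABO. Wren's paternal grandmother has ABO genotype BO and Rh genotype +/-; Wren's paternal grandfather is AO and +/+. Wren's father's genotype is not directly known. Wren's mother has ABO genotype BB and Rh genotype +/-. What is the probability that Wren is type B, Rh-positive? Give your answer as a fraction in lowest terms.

21/32

Wren's father's ABO genotype from BO × AO: 1/4 AB, 1/4 AO, 1/4 BO, 1/4 OO.
Crossing each possibility with the mother BB and summing P(type B): 1/4·1/2 + 1/4·1/2 + 1/4·1 + 1/4·1 = 3/4.
Similarly for Rh via the father's Rh distribution: P(Rh+) = 7/8.
Independent loci: 3/4 × 7/8 = 21/32.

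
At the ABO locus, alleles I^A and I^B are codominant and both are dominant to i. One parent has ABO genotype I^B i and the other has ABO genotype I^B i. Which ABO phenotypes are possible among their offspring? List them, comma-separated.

Gametes from I^B i × I^B i give offspring ABO genotypes I^B I^B, I^B i, i i, i.e. phenotypes O, B.

O, B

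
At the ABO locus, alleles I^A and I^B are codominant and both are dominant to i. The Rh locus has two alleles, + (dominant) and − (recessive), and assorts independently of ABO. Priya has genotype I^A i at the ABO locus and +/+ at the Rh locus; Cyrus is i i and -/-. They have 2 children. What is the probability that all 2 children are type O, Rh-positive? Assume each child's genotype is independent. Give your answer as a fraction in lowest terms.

1/4

ABO cross I^A i × i i → 1/2 O, 1/2 A.
Rh cross +/+ × -/- → 1 Rh+; so P(type O, Rh-positive) = 1/2 × 1 = 1/2 per child.
All 2 independent: (1/2)^2 = 1/4.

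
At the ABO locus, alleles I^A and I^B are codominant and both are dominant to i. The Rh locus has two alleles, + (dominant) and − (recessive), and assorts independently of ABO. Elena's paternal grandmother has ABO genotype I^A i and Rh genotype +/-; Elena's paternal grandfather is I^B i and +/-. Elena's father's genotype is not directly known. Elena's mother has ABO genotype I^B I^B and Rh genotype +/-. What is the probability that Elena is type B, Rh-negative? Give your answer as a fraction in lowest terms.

Elena's father's ABO genotype from I^A i × I^B i: 1/4 I^A I^B, 1/4 I^A i, 1/4 I^B i, 1/4 i i.
Crossing each possibility with the mother I^B I^B and summing P(type B): 1/4·1/2 + 1/4·1/2 + 1/4·1 + 1/4·1 = 3/4.
Similarly for Rh via the father's Rh distribution: P(Rh-) = 1/4.
Independent loci: 3/4 × 1/4 = 3/16.

3/16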